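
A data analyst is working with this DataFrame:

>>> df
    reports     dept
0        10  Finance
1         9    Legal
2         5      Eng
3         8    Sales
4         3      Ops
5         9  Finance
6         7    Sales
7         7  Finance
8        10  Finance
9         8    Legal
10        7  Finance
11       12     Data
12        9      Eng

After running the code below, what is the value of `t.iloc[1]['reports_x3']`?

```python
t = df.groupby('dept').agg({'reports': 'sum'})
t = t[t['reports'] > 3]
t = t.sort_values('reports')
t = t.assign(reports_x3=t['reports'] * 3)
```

group by dept, sum of reports:
         reports
dept            
Data          12
Eng           14
Finance       43
Legal         17
Ops            3
Sales         15
filter rows where reports > 3:
         reports
dept            
Data          12
Eng           14
Finance       43
Legal         17
Sales         15
sort by reports:
         reports
dept            
Data          12
Eng           14
Sales         15
Legal         17
Finance       43
add column reports_x3 = t['reports'] * 3:
         reports  reports_x3
dept                        
Data          12          36
Eng           14          42
Sales         15          45
Legal         17          51
Finance       43         129
value at position 1, column 'reports_x3' → 42

42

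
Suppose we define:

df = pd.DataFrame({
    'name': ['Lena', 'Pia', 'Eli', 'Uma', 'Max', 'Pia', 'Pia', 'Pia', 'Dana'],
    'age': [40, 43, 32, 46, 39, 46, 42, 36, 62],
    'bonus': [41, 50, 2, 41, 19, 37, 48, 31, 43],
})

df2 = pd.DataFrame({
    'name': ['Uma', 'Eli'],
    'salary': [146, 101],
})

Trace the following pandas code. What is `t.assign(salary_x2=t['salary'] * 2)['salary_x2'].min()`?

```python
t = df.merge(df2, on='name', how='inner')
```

merge on 'name' (how='inner') → 2 rows:
  name  age  bonus  salary
0  Eli   32      2     101
1  Uma   46     41     146
add column salary_x2 = t['salary'] * 2:
  name  age  bonus  salary  salary_x2
0  Eli   32      2     101        202
1  Uma   46     41     146        292

202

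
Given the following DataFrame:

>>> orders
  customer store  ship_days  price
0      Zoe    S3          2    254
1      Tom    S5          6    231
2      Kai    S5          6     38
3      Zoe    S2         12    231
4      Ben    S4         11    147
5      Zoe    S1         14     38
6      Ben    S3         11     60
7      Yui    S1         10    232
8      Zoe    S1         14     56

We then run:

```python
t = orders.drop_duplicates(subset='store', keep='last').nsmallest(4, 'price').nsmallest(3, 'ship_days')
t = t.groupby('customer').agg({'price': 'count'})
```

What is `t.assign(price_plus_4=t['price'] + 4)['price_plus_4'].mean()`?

5.5

drop duplicate store (keep=last):
  customer store  ship_days  price
2      Kai    S5          6     38
3      Zoe    S2         12    231
4      Ben    S4         11    147
6      Ben    S3         11     60
8      Zoe    S1         14     56
take 4 rows with smallest price:
  customer store  ship_days  price
2      Kai    S5          6     38
8      Zoe    S1         14     56
6      Ben    S3         11     60
4      Ben    S4         11    147
take 3 rows with smallest ship_days:
  customer store  ship_days  price
2      Kai    S5          6     38
6      Ben    S3         11     60
4      Ben    S4         11    147
group by customer, count of price:
          price
customer       
Ben           2
Kai           1
add column price_plus_4 = t['price'] + 4:
          price  price_plus_4
customer                     
Ben           2             6
Kai           1             5
Reading off the mean of column 'price_plus_4', we get 5.5.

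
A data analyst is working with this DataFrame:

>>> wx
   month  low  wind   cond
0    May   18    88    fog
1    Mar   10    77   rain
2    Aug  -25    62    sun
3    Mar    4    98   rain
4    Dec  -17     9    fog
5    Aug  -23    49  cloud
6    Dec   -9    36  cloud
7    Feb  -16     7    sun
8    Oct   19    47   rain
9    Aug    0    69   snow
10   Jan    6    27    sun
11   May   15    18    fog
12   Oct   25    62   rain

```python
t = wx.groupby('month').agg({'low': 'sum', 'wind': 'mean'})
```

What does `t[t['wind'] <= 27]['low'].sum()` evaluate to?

-36

group by month: sum(low), mean(wind):
       low  wind
month           
Aug    -48  60.0
Dec    -26  22.5
Feb    -16   7.0
Jan      6  27.0
Mar     14  87.5
May     33  53.0
Oct     44  54.5
filter rows where wind <= 27:
       low  wind
month           
Dec    -26  22.5
Feb    -16   7.0
Jan      6  27.0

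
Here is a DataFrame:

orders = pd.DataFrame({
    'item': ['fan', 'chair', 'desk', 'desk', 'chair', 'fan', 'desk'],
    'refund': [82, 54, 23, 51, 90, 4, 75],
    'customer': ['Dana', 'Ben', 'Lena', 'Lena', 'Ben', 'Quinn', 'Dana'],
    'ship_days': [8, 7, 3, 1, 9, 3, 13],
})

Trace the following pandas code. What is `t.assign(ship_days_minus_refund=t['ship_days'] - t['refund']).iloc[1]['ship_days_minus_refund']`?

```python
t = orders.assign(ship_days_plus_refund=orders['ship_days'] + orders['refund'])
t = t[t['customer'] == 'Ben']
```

-81

add column ship_days_plus_refund = orders['ship_days'] + orders['refund']:
    item  refund customer  ship_days  ship_days_plus_refund
0    fan      82     Dana          8                     90
1  chair      54      Ben          7                     61
2   desk      23     Lena          3                     26
3   desk      51     Lena          1                     52
4  chair      90      Ben          9                     99
5    fan       4    Quinn          3                      7
6   desk      75     Dana         13                     88
filter rows where customer == 'Ben':
    item  refund customer  ship_days  ship_days_plus_refund
1  chair      54      Ben          7                     61
4  chair      90      Ben          9                     99
add column ship_days_minus_refund = t['ship_days'] - t['refund']:
    item  refund customer  ship_days  ship_days_plus_refund  ship_days_minus_refund
1  chair      54      Ben          7                     61                     -47
4  chair      90      Ben          9                     99                     -81
Hence -81.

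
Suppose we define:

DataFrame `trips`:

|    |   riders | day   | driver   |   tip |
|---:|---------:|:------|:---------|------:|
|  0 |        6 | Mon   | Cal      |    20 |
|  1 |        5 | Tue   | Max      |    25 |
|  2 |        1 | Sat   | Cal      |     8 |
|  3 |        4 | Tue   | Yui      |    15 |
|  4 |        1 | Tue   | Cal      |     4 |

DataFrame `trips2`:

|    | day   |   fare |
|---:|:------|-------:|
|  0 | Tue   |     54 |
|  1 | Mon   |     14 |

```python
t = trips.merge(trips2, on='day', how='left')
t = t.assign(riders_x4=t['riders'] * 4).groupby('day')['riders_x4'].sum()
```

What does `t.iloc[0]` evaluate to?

merge on 'day' (how='left') → 5 rows:
   riders  day driver  tip  fare
0       6  Mon    Cal   20  14.0
1       5  Tue    Max   25  54.0
2       1  Sat    Cal    8   NaN
3       4  Tue    Yui   15  54.0
4       1  Tue    Cal    4  54.0
add column riders_x4 = t['riders'] * 4:
   riders  day driver  tip  fare  riders_x4
0       6  Mon    Cal   20  14.0         24
1       5  Tue    Max   25  54.0         20
2       1  Sat    Cal    8   NaN          4
3       4  Tue    Yui   15  54.0         16
4       1  Tue    Cal    4  54.0          4
group by day, sum of riders_x4:
day
Mon    24
Sat     4
Tue    40
Name: riders_x4, dtype: int64

24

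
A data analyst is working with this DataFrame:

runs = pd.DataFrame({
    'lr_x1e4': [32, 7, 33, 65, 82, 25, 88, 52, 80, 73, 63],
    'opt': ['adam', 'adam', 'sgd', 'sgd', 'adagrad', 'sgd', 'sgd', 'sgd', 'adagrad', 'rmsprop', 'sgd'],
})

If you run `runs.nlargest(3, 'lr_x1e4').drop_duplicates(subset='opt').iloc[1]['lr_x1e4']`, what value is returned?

82

take 3 rows with largest lr_x1e4:
   lr_x1e4      opt
6       88      sgd
4       82  adagrad
8       80  adagrad
drop duplicate opt (keep=first):
   lr_x1e4      opt
6       88      sgd
4       82  adagrad
Hence 82.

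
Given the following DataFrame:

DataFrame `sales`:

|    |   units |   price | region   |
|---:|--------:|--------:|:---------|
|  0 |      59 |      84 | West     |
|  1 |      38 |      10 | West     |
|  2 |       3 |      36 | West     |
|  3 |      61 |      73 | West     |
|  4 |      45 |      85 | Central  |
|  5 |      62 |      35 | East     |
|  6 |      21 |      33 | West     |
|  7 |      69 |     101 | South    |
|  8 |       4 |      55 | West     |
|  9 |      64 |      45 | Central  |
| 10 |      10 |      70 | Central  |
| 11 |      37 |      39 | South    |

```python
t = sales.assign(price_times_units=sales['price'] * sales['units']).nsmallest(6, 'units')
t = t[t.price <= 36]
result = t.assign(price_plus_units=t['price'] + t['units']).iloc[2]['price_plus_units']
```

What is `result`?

48

add column price_times_units = sales['price'] * sales['units']:
    units  price   region  price_times_units
0      59     84     West               4956
1      38     10     West                380
2       3     36     West                108
3      61     73     West               4453
4      45     85  Central               3825
5      62     35     East               2170
6      21     33     West                693
7      69    101    South               6969
8       4     55     West                220
9      64     45  Central               2880
10     10     70  Central                700
11     37     39    South               1443
take 6 rows with smallest units:
    units  price   region  price_times_units
2       3     36     West                108
8       4     55     West                220
10     10     70  Central                700
6      21     33     West                693
11     37     39    South               1443
1      38     10     West                380
filter rows where price <= 36:
   units  price region  price_times_units
2      3     36   West                108
6     21     33   West                693
1     38     10   West                380
add column price_plus_units = t['price'] + t['units']:
   units  price region  price_times_units  price_plus_units
2      3     36   West                108                39
6     21     33   West                693                54
1     38     10   West                380                48
The value at position 2, column 'price_plus_units' is 48.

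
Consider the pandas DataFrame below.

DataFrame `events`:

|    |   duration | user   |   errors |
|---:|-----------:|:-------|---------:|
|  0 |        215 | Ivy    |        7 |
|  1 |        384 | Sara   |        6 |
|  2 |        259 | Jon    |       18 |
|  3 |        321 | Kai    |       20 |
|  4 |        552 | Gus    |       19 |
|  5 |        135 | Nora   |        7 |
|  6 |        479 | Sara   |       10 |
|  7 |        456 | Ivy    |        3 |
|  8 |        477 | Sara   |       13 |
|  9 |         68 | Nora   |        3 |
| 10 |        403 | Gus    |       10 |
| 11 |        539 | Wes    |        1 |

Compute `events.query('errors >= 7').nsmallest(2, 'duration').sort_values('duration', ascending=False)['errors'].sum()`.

14

filter rows where errors >= 7:
    duration  user  errors
0        215   Ivy       7
2        259   Jon      18
3        321   Kai      20
4        552   Gus      19
5        135  Nora       7
6        479  Sara      10
8        477  Sara      13
10       403   Gus      10
take 2 rows with smallest duration:
   duration  user  errors
5       135  Nora       7
0       215   Ivy       7
sort by duration descending:
   duration  user  errors
0       215   Ivy       7
5       135  Nora       7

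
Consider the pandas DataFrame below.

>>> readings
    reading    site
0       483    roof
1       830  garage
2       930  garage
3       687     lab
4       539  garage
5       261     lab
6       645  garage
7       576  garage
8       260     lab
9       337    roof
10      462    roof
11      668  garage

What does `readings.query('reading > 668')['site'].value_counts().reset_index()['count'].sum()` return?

3

filter rows where reading > 668:
   reading    site
1      830  garage
2      930  garage
3      687     lab
value_counts of site:
site
garage    2
lab       1
Name: count, dtype: int64
reset_index():
     site  count
0  garage      2
1     lab      1
So sum() = 3.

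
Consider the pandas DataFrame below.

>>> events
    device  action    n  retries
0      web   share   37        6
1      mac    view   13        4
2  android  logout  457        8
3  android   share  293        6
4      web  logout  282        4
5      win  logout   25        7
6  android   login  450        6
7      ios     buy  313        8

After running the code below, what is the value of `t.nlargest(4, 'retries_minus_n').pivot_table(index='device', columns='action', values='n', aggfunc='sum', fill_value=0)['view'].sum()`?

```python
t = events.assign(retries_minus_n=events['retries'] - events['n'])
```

add column retries_minus_n = events['retries'] - events['n']:
    device  action    n  retries  retries_minus_n
0      web   share   37        6              -31
1      mac    view   13        4               -9
2  android  logout  457        8             -449
3  android   share  293        6             -287
4      web  logout  282        4             -278
5      win  logout   25        7              -18
6  android   login  450        6             -444
7      ios     buy  313        8             -305
take 4 rows with largest retries_minus_n:
  device  action    n  retries  retries_minus_n
1    mac    view   13        4               -9
5    win  logout   25        7              -18
0    web   share   37        6              -31
4    web  logout  282        4             -278
pivot: rows=device, cols=action, sum(n):
action  logout  share  view
device                     
mac          0      0    13
web        282     37     0
win         25      0     0
Reading off the sum of column 'view', we get 13.

13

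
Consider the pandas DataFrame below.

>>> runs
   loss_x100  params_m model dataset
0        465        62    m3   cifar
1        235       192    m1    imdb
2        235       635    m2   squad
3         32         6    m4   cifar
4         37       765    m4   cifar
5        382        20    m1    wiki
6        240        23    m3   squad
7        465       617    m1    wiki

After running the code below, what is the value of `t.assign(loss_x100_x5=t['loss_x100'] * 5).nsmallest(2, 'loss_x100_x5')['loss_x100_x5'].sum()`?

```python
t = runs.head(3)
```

take first 3 rows:
   loss_x100  params_m model dataset
0        465        62    m3   cifar
1        235       192    m1    imdb
2        235       635    m2   squad
add column loss_x100_x5 = t['loss_x100'] * 5:
   loss_x100  params_m model dataset  loss_x100_x5
0        465        62    m3   cifar          2325
1        235       192    m1    imdb          1175
2        235       635    m2   squad          1175
take 2 rows with smallest loss_x100_x5:
   loss_x100  params_m model dataset  loss_x100_x5
1        235       192    m1    imdb          1175
2        235       635    m2   squad          1175
Taking the sum of column 'loss_x100_x5' gives 2350.

2350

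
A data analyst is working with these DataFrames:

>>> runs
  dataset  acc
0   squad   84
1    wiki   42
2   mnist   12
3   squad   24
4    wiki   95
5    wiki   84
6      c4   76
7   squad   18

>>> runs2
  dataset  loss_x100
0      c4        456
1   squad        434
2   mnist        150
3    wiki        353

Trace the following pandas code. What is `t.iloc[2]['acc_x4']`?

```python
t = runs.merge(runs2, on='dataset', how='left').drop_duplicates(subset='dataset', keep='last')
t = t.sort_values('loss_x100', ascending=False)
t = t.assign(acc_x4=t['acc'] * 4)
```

merge on 'dataset' (how='left') → 8 rows:
  dataset  acc  loss_x100
0   squad   84        434
1    wiki   42        353
2   mnist   12        150
3   squad   24        434
4    wiki   95        353
5    wiki   84        353
6      c4   76        456
7   squad   18        434
drop duplicate dataset (keep=last):
  dataset  acc  loss_x100
2   mnist   12        150
5    wiki   84        353
6      c4   76        456
7   squad   18        434
sort by loss_x100 descending:
  dataset  acc  loss_x100
6      c4   76        456
7   squad   18        434
5    wiki   84        353
2   mnist   12        150
add column acc_x4 = t['acc'] * 4:
  dataset  acc  loss_x100  acc_x4
6      c4   76        456     304
7   squad   18        434      72
5    wiki   84        353     336
2   mnist   12        150      48
The value at position 2, column 'acc_x4' is 336.

336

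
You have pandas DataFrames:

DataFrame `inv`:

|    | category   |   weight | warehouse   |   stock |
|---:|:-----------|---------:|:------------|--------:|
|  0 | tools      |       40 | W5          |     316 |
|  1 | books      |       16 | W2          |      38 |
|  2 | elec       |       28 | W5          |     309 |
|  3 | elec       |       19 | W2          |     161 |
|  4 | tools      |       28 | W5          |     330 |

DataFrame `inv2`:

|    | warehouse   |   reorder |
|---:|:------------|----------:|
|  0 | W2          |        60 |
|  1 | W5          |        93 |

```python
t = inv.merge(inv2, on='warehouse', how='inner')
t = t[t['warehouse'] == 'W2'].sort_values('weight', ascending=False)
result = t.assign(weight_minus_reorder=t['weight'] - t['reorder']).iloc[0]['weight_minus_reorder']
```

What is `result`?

merge on 'warehouse' (how='inner') → 5 rows:
  category  weight warehouse  stock  reorder
0    tools      40        W5    316       93
1    books      16        W2     38       60
2     elec      28        W5    309       93
3     elec      19        W2    161       60
4    tools      28        W5    330       93
filter rows where warehouse == 'W2':
  category  weight warehouse  stock  reorder
1    books      16        W2     38       60
3     elec      19        W2    161       60
sort by weight descending:
  category  weight warehouse  stock  reorder
3     elec      19        W2    161       60
1    books      16        W2     38       60
add column weight_minus_reorder = t['weight'] - t['reorder']:
  category  weight warehouse  stock  reorder  weight_minus_reorder
3     elec      19        W2    161       60                   -41
1    books      16        W2     38       60                   -44
Hence -41.

-41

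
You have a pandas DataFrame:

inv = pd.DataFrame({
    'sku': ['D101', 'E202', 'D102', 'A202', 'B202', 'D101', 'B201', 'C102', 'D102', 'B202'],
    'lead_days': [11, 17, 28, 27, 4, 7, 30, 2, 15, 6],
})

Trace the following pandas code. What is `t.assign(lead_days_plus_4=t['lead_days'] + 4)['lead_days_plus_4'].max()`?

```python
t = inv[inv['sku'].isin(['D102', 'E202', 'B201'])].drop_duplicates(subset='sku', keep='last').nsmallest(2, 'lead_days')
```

filter rows where sku in ['D102', 'E202', 'B201']:
    sku  lead_days
1  E202         17
2  D102         28
6  B201         30
8  D102         15
drop duplicate sku (keep=last):
    sku  lead_days
1  E202         17
6  B201         30
8  D102         15
take 2 rows with smallest lead_days:
    sku  lead_days
8  D102         15
1  E202         17
add column lead_days_plus_4 = t['lead_days'] + 4:
    sku  lead_days  lead_days_plus_4
8  D102         15                19
1  E202         17                21
Finally, max of column 'lead_days_plus_4' = 21.

21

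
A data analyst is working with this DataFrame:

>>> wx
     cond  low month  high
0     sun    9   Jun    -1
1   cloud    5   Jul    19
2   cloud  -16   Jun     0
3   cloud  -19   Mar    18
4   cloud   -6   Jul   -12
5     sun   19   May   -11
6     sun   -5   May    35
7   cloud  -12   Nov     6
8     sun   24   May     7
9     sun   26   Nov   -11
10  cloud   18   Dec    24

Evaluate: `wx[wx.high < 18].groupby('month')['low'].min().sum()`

filter rows where high < 18:
    cond  low month  high
0    sun    9   Jun    -1
2  cloud  -16   Jun     0
4  cloud   -6   Jul   -12
5    sun   19   May   -11
7  cloud  -12   Nov     6
8    sun   24   May     7
9    sun   26   Nov   -11
group by month, min of low:
month
Jul    -6
Jun   -16
May    19
Nov   -12
Name: low, dtype: int64

-15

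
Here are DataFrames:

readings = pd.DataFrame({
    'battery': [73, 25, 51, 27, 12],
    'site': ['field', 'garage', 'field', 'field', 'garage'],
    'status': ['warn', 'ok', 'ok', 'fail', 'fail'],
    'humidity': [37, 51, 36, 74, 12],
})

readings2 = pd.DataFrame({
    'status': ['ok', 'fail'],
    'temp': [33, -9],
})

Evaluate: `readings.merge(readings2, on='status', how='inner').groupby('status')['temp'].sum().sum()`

48

merge on 'status' (how='inner') → 4 rows:
   battery    site status  humidity  temp
0       25  garage     ok        51    33
1       51   field     ok        36    33
2       27   field   fail        74    -9
3       12  garage   fail        12    -9
group by status, sum of temp:
status
fail   -18
ok      66
Name: temp, dtype: int64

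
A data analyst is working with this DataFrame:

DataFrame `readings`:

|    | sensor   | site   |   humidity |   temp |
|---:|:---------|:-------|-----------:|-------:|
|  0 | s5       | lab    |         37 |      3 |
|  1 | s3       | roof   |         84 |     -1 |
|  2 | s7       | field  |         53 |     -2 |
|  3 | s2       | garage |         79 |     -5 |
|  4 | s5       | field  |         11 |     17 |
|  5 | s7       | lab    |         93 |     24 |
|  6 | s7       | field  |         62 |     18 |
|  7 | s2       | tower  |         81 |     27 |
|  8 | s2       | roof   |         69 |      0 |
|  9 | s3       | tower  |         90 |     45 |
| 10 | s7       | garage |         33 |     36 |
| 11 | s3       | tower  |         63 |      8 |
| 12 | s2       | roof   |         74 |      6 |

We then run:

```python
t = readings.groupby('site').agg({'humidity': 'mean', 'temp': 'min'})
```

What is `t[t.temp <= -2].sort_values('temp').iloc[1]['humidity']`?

group by site: mean(humidity), min(temp):
         humidity  temp
site                   
field   42.000000    -2
garage  56.000000    -5
lab     65.000000     3
roof    75.666667    -1
tower   78.000000     8
filter rows where temp <= -2:
        humidity  temp
site                  
field       42.0    -2
garage      56.0    -5
sort by temp:
        humidity  temp
site                  
garage      56.0    -5
field       42.0    -2

42.0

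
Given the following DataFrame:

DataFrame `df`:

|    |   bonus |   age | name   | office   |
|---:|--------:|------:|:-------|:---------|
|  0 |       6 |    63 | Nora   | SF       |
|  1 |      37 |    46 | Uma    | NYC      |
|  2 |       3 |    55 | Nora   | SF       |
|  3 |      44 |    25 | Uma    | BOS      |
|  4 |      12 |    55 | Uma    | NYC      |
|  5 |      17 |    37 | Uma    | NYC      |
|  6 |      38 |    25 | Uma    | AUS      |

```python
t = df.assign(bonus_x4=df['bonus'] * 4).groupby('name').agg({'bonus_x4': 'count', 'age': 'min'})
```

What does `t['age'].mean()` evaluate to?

add column bonus_x4 = df['bonus'] * 4:
   bonus  age  name office  bonus_x4
0      6   63  Nora     SF        24
1     37   46   Uma    NYC       148
2      3   55  Nora     SF        12
3     44   25   Uma    BOS       176
4     12   55   Uma    NYC        48
5     17   37   Uma    NYC        68
6     38   25   Uma    AUS       152
group by name: count(bonus_x4), min(age):
      bonus_x4  age
name               
Nora         2   55
Uma          5   25
Then the mean of column 'age': 40.0

40.0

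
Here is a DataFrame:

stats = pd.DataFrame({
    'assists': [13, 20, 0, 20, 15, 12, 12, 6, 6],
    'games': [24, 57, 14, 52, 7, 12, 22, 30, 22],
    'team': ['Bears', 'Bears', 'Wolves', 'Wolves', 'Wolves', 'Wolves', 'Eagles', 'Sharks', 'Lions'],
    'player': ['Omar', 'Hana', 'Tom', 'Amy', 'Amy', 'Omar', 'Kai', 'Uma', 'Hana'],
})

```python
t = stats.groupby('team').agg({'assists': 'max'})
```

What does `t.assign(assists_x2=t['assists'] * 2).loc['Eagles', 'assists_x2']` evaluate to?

group by team, max of assists:
        assists
team           
Bears        20
Eagles       12
Lions         6
Sharks        6
Wolves       20
add column assists_x2 = t['assists'] * 2:
        assists  assists_x2
team                       
Bears        20          40
Eagles       12          24
Lions         6          12
Sharks        6          12
Wolves       20          40
Hence 24.

24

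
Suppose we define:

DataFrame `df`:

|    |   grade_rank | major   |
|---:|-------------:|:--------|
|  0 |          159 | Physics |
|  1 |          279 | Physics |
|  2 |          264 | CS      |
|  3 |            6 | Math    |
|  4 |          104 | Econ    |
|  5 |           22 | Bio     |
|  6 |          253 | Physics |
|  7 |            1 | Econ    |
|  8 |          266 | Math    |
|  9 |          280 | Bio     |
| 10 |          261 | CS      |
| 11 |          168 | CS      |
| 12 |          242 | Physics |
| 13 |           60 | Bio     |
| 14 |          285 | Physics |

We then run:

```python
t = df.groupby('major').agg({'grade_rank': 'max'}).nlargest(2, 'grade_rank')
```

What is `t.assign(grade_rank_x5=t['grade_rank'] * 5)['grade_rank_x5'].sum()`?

2825

group by major, max of grade_rank:
         grade_rank
major              
Bio             280
CS              264
Econ            104
Math            266
Physics         285
take 2 rows with largest grade_rank:
         grade_rank
major              
Physics         285
Bio             280
add column grade_rank_x5 = t['grade_rank'] * 5:
         grade_rank  grade_rank_x5
major                             
Physics         285           1425
Bio             280           1400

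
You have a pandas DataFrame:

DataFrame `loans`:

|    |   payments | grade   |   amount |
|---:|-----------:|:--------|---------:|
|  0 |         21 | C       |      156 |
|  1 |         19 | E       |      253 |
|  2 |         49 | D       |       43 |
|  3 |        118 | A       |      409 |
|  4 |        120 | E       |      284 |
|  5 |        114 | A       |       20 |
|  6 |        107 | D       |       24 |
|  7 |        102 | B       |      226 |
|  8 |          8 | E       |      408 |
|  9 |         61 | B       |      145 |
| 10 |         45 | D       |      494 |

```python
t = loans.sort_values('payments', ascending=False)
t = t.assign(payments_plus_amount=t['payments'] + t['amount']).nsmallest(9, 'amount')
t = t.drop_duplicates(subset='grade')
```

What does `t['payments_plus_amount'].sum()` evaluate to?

920

sort by payments descending:
    payments grade  amount
4        120     E     284
3        118     A     409
5        114     A      20
6        107     D      24
7        102     B     226
9         61     B     145
2         49     D      43
10        45     D     494
0         21     C     156
1         19     E     253
8          8     E     408
add column payments_plus_amount = t['payments'] + t['amount']:
    payments grade  amount  payments_plus_amount
4        120     E     284                   404
3        118     A     409                   527
5        114     A      20                   134
6        107     D      24                   131
7        102     B     226                   328
9         61     B     145                   206
2         49     D      43                    92
10        45     D     494                   539
0         21     C     156                   177
1         19     E     253                   272
8          8     E     408                   416
take 9 rows with smallest amount:
   payments grade  amount  payments_plus_amount
5       114     A      20                   134
6       107     D      24                   131
2        49     D      43                    92
9        61     B     145                   206
0        21     C     156                   177
7       102     B     226                   328
1        19     E     253                   272
4       120     E     284                   404
8         8     E     408                   416
drop duplicate grade (keep=first):
   payments grade  amount  payments_plus_amount
5       114     A      20                   134
6       107     D      24                   131
9        61     B     145                   206
0        21     C     156                   177
1        19     E     253                   272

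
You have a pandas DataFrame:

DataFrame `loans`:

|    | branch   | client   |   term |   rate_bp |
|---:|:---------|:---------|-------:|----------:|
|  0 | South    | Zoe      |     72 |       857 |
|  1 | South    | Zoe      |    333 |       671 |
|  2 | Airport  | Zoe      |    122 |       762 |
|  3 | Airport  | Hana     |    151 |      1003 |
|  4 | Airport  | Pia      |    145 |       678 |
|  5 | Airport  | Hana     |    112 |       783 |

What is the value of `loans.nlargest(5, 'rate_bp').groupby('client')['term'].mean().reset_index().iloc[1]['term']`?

take 5 rows with largest rate_bp:
    branch client  term  rate_bp
3  Airport   Hana   151     1003
0    South    Zoe    72      857
5  Airport   Hana   112      783
2  Airport    Zoe   122      762
4  Airport    Pia   145      678
group by client, mean of term:
client
Hana    131.5
Pia     145.0
Zoe      97.0
Name: term, dtype: float64
reset_index():
  client   term
0   Hana  131.5
1    Pia  145.0
2    Zoe   97.0

145.0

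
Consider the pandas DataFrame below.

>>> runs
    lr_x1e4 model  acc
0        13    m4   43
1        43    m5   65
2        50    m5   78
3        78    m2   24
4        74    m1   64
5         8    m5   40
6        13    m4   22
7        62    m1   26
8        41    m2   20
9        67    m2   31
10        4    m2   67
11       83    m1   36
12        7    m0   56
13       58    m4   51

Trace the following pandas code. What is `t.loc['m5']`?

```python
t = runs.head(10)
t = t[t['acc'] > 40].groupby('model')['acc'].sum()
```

take first 10 rows:
   lr_x1e4 model  acc
0       13    m4   43
1       43    m5   65
2       50    m5   78
3       78    m2   24
4       74    m1   64
5        8    m5   40
6       13    m4   22
7       62    m1   26
8       41    m2   20
9       67    m2   31
filter rows where acc > 40:
   lr_x1e4 model  acc
0       13    m4   43
1       43    m5   65
2       50    m5   78
4       74    m1   64
group by model, sum of acc:
model
m1     64
m4     43
m5    143
Name: acc, dtype: int64
So loc['m5'] = 143.

143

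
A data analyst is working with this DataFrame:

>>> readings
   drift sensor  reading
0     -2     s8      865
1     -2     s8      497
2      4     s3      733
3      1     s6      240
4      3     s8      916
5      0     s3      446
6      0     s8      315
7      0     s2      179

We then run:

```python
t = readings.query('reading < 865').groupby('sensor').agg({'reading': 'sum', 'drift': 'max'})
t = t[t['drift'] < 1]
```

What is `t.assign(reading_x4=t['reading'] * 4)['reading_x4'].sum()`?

filter rows where reading < 865:
   drift sensor  reading
1     -2     s8      497
2      4     s3      733
3      1     s6      240
5      0     s3      446
6      0     s8      315
7      0     s2      179
group by sensor: sum(reading), max(drift):
        reading  drift
sensor                
s2          179      0
s3         1179      4
s6          240      1
s8          812      0
filter rows where drift < 1:
        reading  drift
sensor                
s2          179      0
s8          812      0
add column reading_x4 = t['reading'] * 4:
        reading  drift  reading_x4
sensor                            
s2          179      0         716
s8          812      0        3248

3964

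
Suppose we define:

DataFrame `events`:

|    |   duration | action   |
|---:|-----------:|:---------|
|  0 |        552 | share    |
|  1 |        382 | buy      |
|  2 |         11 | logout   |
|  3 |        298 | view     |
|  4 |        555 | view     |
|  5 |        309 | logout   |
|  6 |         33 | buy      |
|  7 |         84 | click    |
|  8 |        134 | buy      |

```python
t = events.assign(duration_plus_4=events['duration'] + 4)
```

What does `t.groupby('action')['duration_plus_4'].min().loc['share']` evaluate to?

add column duration_plus_4 = events['duration'] + 4:
   duration  action  duration_plus_4
0       552   share              556
1       382     buy              386
2        11  logout               15
3       298    view              302
4       555    view              559
5       309  logout              313
6        33     buy               37
7        84   click               88
8       134     buy              138
group by action, min of duration_plus_4:
action
buy        37
click      88
logout     15
share     556
view      302
Name: duration_plus_4, dtype: int64
Then the value at index 'share': 556

556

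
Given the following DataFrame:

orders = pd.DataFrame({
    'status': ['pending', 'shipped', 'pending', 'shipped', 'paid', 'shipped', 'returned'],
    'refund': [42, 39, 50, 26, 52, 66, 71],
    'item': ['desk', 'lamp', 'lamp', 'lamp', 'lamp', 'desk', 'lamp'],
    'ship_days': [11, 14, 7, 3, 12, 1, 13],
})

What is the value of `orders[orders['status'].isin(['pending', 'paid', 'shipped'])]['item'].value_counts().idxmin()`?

desk

filter rows where status in ['pending', 'paid', 'shipped']:
    status  refund  item  ship_days
0  pending      42  desk         11
1  shipped      39  lamp         14
2  pending      50  lamp          7
3  shipped      26  lamp          3
4     paid      52  lamp         12
5  shipped      66  desk          1
value_counts of item:
item
lamp    4
desk    2
Name: count, dtype: int64
Then the label with the smallest value: desk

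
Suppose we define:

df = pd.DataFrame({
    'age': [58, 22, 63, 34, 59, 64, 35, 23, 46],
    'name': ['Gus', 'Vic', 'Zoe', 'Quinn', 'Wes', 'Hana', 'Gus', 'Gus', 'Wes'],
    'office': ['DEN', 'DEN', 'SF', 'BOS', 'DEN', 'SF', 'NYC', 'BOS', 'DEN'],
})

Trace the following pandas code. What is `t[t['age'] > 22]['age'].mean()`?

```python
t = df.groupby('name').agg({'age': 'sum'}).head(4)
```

71.3333333333

group by name, sum of age:
       age
name      
Gus    116
Hana    64
Quinn   34
Vic     22
Wes    105
Zoe     63
take first 4 rows:
       age
name      
Gus    116
Hana    64
Quinn   34
Vic     22
filter rows where age > 22:
       age
name      
Gus    116
Hana    64
Quinn   34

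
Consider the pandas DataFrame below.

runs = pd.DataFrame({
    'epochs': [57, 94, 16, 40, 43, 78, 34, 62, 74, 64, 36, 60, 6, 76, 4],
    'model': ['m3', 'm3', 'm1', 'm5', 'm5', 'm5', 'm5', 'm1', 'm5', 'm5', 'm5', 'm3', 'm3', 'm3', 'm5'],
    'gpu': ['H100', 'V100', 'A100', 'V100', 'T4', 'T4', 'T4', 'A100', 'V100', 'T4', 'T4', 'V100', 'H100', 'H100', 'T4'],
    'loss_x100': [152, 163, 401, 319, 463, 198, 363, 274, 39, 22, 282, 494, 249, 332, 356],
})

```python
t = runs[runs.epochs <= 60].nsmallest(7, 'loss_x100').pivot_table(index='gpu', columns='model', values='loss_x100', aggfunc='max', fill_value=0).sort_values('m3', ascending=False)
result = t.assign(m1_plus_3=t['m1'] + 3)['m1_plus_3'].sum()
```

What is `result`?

filter rows where epochs <= 60:
    epochs model   gpu  loss_x100
0       57    m3  H100        152
2       16    m1  A100        401
3       40    m5  V100        319
4       43    m5    T4        463
6       34    m5    T4        363
10      36    m5    T4        282
11      60    m3  V100        494
12       6    m3  H100        249
14       4    m5    T4        356
take 7 rows with smallest loss_x100:
    epochs model   gpu  loss_x100
0       57    m3  H100        152
12       6    m3  H100        249
10      36    m5    T4        282
3       40    m5  V100        319
14       4    m5    T4        356
6       34    m5    T4        363
2       16    m1  A100        401
pivot: rows=gpu, cols=model, max(loss_x100):
model   m1   m3   m5
gpu                 
A100   401    0    0
H100     0  249    0
T4       0    0  363
V100     0    0  319
sort by m3 descending:
model   m1   m3   m5
gpu                 
H100     0  249    0
A100   401    0    0
T4       0    0  363
V100     0    0  319
add column m1_plus_3 = t['m1'] + 3:
model   m1   m3   m5  m1_plus_3
gpu                            
H100     0  249    0          3
A100   401    0    0        404
T4       0    0  363          3
V100     0    0  319          3
sum of column 'm1_plus_3' → 413

413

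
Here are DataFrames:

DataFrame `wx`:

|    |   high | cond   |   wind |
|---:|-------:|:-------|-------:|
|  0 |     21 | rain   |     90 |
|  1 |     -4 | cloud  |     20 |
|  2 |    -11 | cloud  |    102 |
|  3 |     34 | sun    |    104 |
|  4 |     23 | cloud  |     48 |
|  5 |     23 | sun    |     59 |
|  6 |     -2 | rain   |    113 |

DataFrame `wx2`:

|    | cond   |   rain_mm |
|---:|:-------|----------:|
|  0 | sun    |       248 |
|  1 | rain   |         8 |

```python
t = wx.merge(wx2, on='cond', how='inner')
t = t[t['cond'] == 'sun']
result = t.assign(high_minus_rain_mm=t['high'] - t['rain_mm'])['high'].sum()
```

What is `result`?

57

merge on 'cond' (how='inner') → 4 rows:
   high  cond  wind  rain_mm
0    21  rain    90        8
1    34   sun   104      248
2    23   sun    59      248
3    -2  rain   113        8
filter rows where cond == 'sun':
   high cond  wind  rain_mm
1    34  sun   104      248
2    23  sun    59      248
add column high_minus_rain_mm = t['high'] - t['rain_mm']:
   high cond  wind  rain_mm  high_minus_rain_mm
1    34  sun   104      248                -214
2    23  sun    59      248                -225
Then the sum of column 'high': 57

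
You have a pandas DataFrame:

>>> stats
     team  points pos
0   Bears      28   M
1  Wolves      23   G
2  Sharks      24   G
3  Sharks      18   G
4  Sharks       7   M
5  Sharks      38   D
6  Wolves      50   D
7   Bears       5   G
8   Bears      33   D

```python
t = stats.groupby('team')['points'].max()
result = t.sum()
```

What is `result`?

121

group by team, max of points:
team
Bears     33
Sharks    38
Wolves    50
Name: points, dtype: int64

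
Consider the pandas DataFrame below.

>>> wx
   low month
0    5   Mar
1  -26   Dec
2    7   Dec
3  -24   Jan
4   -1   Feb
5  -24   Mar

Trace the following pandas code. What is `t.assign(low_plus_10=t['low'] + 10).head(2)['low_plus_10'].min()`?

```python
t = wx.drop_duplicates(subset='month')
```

-16

drop duplicate month (keep=first):
   low month
0    5   Mar
1  -26   Dec
3  -24   Jan
4   -1   Feb
add column low_plus_10 = t['low'] + 10:
   low month  low_plus_10
0    5   Mar           15
1  -26   Dec          -16
3  -24   Jan          -14
4   -1   Feb            9
take first 2 rows:
   low month  low_plus_10
0    5   Mar           15
1  -26   Dec          -16
Taking the min of column 'low_plus_10' gives -16.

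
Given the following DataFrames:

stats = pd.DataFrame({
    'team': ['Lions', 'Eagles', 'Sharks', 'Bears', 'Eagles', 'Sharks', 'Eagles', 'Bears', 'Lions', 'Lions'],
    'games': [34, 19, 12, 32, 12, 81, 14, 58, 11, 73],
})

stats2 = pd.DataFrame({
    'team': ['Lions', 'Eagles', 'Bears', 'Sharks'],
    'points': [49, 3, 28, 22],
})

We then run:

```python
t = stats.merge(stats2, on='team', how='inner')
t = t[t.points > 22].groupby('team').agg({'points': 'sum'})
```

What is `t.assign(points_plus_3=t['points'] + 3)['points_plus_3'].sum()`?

209

merge on 'team' (how='inner') → 10 rows:
     team  games  points
0   Lions     34      49
1  Eagles     19       3
2  Sharks     12      22
3   Bears     32      28
4  Eagles     12       3
5  Sharks     81      22
6  Eagles     14       3
7   Bears     58      28
8   Lions     11      49
9   Lions     73      49
filter rows where points > 22:
    team  games  points
0  Lions     34      49
3  Bears     32      28
7  Bears     58      28
8  Lions     11      49
9  Lions     73      49
group by team, sum of points:
       points
team         
Bears      56
Lions     147
add column points_plus_3 = t['points'] + 3:
       points  points_plus_3
team                        
Bears      56             59
Lions     147            150
sum of column 'points_plus_3' → 209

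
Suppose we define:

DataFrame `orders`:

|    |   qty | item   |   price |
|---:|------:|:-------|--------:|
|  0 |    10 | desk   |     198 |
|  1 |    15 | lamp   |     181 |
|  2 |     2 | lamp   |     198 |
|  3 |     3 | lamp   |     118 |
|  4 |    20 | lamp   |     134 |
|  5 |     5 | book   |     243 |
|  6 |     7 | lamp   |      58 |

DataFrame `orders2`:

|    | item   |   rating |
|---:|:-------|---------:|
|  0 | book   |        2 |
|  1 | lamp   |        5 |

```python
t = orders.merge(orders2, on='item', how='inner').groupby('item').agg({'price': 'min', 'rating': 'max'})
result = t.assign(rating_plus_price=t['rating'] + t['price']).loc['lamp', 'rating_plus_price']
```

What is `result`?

63

merge on 'item' (how='inner') → 6 rows:
   qty  item  price  rating
0   15  lamp    181       5
1    2  lamp    198       5
2    3  lamp    118       5
3   20  lamp    134       5
4    5  book    243       2
5    7  lamp     58       5
group by item: min(price), max(rating):
      price  rating
item               
book    243       2
lamp     58       5
add column rating_plus_price = t['rating'] + t['price']:
      price  rating  rating_plus_price
item                                  
book    243       2                245
lamp     58       5                 63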